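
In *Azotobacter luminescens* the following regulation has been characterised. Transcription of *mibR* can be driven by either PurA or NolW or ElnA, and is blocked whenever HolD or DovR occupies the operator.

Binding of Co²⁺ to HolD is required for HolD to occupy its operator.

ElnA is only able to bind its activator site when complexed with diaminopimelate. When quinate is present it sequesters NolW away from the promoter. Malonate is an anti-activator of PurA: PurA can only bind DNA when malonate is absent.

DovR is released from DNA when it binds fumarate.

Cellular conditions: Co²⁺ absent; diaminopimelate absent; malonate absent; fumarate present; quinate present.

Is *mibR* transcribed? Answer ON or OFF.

Malonate is absent, so PurA is active.
Quinate is present, so NolW is inactive.
Diaminopimelate is absent, so ElnA is inactive.
Co²⁺ is absent, so HolD is inactive.
Fumarate is present, so DovR is inactive.
Activator PurA is present, so *mibR* is transcribed.

ON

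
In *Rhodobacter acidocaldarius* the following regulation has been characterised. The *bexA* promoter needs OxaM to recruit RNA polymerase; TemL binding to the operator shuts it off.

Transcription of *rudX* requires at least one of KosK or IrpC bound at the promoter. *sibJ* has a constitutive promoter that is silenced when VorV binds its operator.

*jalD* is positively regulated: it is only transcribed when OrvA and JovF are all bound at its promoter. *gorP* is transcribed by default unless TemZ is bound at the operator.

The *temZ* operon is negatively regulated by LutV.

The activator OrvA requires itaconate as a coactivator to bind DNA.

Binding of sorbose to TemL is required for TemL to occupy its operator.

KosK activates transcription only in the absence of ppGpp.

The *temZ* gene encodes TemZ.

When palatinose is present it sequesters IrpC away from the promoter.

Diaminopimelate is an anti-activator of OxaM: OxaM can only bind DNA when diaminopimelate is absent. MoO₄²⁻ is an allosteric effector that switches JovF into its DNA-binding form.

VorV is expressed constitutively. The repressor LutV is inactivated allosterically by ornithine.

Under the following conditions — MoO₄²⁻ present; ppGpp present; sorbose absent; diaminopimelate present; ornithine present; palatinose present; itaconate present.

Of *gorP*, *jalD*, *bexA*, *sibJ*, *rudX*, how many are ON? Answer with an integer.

Ornithine is present, so LutV is inactive.
With no repressor bound, *temZ* is transcribed.
So TemZ is produced and active.
With repressor TemZ bound, *gorP* is not transcribed.
→ *gorP* is OFF.
Itaconate is present, so OrvA is active.
MoO₄²⁻ is present, so JovF is active.
No repressor is bound and OrvA and JovF are active, so *jalD* is transcribed.
→ *jalD* is ON.
Sorbose is absent, so TemL is inactive.
Diaminopimelate is present, so OxaM is inactive.
Required activator OxaM is absent, so *bexA* is not transcribed.
→ *bexA* is OFF.
VorV is produced constitutively and is active.
With repressor VorV bound, *sibJ* is not transcribed.
→ *sibJ* is OFF.
ppGpp is present, so KosK is inactive.
Palatinose is present, so IrpC is inactive.
No activator is available at the *rudX* promoter, so *rudX* is not transcribed.
→ *rudX* is OFF.
1 of the 5 genes is transcribed.

1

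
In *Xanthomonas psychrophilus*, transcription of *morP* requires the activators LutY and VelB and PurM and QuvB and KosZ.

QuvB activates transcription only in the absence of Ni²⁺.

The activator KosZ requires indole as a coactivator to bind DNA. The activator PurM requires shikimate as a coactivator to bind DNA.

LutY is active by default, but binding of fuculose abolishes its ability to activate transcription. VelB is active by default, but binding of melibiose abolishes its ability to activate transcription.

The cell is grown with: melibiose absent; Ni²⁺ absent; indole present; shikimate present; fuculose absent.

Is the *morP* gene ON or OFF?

ON

Fuculose is absent, so LutY is active.
Melibiose is absent, so VelB is active.
Shikimate is present, so PurM is active.
Ni²⁺ is absent, so QuvB is active.
Indole is present, so KosZ is active.
No repressor is bound and LutY and VelB and PurM and QuvB and KosZ are active, so *morP* is transcribed.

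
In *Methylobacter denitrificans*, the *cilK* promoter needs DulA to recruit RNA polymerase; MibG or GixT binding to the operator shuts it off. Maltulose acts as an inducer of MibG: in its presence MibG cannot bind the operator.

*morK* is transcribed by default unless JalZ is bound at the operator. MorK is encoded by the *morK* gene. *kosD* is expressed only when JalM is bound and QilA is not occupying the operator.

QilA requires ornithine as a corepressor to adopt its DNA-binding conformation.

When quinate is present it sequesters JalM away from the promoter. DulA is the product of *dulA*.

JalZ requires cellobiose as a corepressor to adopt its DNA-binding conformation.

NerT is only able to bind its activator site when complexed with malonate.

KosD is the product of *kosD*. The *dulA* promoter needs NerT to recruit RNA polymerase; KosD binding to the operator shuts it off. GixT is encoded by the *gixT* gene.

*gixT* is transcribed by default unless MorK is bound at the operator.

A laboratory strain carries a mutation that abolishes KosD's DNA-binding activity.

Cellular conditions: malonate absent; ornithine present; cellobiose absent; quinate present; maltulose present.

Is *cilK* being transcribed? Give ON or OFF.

Maltulose is present, so MibG is inactive.
Malonate is absent, so NerT is inactive.
KosD is non-functional in this strain, so it has no effect.
Required activator NerT is absent, so *dulA* is not transcribed.
So DulA is not produced.
Cellobiose is absent, so JalZ is inactive.
With no repressor bound, *morK* is transcribed.
So MorK is produced and active.
With repressor MorK bound, *gixT* is not transcribed.
So GixT is not produced.
Required activator DulA is absent, so *cilK* is not transcribed.

OFF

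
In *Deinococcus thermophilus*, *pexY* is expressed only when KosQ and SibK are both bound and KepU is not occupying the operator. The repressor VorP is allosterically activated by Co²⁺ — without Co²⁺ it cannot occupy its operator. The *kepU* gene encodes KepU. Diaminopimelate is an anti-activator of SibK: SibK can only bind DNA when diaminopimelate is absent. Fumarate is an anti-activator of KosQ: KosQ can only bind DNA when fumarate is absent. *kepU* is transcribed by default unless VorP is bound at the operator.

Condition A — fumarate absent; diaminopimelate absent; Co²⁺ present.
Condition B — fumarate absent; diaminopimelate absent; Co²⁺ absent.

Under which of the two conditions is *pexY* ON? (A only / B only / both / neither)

A only

Condition A:
Fumarate is absent, so KosQ is active.
Diaminopimelate is absent, so SibK is active.
Co²⁺ is present, so VorP is active.
With repressor VorP bound, *kepU* is not transcribed.
So KepU is not produced.
No repressor is bound and KosQ and SibK are active, so *pexY* is transcribed.
→ *pexY* is ON in A.
Condition B:
Fumarate is absent, so KosQ is active.
Diaminopimelate is absent, so SibK is active.
Co²⁺ is absent, so VorP is inactive.
With no repressor bound, *kepU* is transcribed.
So KepU is produced and active.
With repressor KepU bound, *pexY* is not transcribed.
→ *pexY* is OFF in B.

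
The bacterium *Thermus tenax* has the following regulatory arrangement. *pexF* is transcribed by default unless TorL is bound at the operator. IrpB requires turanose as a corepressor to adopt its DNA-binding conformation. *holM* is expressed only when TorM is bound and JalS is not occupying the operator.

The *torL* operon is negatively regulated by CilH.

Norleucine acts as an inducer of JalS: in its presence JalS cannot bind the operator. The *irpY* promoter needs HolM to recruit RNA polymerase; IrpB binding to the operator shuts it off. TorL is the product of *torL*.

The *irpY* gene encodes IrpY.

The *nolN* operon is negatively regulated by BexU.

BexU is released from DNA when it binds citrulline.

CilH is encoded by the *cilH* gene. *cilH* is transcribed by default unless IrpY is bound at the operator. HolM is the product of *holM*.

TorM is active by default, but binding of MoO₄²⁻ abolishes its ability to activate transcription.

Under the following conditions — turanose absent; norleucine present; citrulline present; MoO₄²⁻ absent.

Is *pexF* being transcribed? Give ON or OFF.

MoO₄²⁻ is absent, so TorM is active.
Norleucine is present, so JalS is inactive.
No repressor is bound and TorM is active, so *holM* is transcribed.
So HolM is produced and active.
Turanose is absent, so IrpB is inactive.
No repressor is bound and HolM is active, so *irpY* is transcribed.
So IrpY is produced and active.
With repressor IrpY bound, *cilH* is not transcribed.
So CilH is not produced.
With no repressor bound, *torL* is transcribed.
So TorL is produced and active.
With repressor TorL bound, *pexF* is not transcribed.

OFF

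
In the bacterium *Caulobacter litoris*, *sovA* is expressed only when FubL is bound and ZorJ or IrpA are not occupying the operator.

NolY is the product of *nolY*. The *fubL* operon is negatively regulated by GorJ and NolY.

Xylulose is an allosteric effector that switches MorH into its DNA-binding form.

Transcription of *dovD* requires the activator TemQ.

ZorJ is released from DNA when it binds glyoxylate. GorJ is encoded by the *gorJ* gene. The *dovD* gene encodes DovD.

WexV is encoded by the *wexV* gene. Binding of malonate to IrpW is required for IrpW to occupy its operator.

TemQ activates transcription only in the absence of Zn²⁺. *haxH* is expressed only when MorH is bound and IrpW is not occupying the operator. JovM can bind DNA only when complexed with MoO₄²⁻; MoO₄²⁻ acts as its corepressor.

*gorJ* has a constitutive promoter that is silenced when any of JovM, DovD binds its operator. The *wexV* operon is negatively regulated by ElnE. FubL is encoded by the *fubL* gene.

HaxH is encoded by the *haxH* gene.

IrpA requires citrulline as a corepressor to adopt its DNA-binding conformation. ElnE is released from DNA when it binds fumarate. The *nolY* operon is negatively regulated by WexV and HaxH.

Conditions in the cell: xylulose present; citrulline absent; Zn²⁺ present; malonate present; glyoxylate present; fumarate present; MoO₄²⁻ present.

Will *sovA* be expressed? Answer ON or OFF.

Glyoxylate is present, so ZorJ is inactive.
MoO₄²⁻ is present, so JovM is active.
Zn²⁺ is present, so TemQ is inactive.
Required activator TemQ is absent, so *dovD* is not transcribed.
So DovD is not produced.
With repressor JovM bound, *gorJ* is not transcribed.
So GorJ is not produced.
Fumarate is present, so ElnE is inactive.
With no repressor bound, *wexV* is transcribed.
So WexV is produced and active.
Malonate is present, so IrpW is active.
Xylulose is present, so MorH is active.
With repressor IrpW bound, *haxH* is not transcribed.
So HaxH is not produced.
With repressor WexV bound, *nolY* is not transcribed.
So NolY is not produced.
With no repressor bound, *fubL* is transcribed.
So FubL is produced and active.
Citrulline is absent, so IrpA is inactive.
No repressor is bound and FubL is active, so *sovA* is transcribed.

ON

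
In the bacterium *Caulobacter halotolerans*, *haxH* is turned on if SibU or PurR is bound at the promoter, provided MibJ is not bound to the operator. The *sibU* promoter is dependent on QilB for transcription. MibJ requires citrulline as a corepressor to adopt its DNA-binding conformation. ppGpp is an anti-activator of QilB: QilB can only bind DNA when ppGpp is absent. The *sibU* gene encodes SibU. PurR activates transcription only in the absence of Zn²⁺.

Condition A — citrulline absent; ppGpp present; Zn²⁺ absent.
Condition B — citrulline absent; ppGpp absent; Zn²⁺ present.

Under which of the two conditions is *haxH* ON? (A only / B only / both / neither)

both

Condition A:
Citrulline is absent, so MibJ is inactive.
ppGpp is present, so QilB is inactive.
Required activator QilB is absent, so *sibU* is not transcribed.
So SibU is not produced.
Zn²⁺ is absent, so PurR is active.
Activator PurR is present, so *haxH* is transcribed.
→ *haxH* is ON in A.
Condition B:
Citrulline is absent, so MibJ is inactive.
ppGpp is absent, so QilB is active.
No repressor is bound and QilB is active, so *sibU* is transcribed.
So SibU is produced and active.
Zn²⁺ is present, so PurR is inactive.
Activator SibU is present, so *haxH* is transcribed.
→ *haxH* is ON in B.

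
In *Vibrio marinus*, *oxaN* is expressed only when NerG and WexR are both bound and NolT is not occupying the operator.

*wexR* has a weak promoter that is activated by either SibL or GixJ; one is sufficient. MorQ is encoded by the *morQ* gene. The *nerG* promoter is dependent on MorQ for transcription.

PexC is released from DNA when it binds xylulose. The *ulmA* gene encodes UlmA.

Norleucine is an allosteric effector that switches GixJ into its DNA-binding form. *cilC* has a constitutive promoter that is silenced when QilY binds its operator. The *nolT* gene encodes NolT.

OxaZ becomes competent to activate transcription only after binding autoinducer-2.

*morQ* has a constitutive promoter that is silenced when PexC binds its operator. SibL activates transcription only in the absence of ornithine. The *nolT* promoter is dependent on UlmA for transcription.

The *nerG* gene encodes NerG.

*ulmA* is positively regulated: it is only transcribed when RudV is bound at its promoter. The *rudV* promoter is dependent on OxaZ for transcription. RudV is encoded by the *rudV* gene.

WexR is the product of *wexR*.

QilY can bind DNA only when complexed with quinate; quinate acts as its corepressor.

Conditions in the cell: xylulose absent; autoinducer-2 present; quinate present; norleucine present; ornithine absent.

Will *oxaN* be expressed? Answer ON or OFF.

Xylulose is absent, so PexC is active.
With repressor PexC bound, *morQ* is not transcribed.
So MorQ is not produced.
Required activator MorQ is absent, so *nerG* is not transcribed.
So NerG is not produced.
Autoinducer-2 is present, so OxaZ is active.
No repressor is bound and OxaZ is active, so *rudV* is transcribed.
So RudV is produced and active.
No repressor is bound and RudV is active, so *ulmA* is transcribed.
So UlmA is produced and active.
No repressor is bound and UlmA is active, so *nolT* is transcribed.
So NolT is produced and active.
Ornithine is absent, so SibL is active.
Norleucine is present, so GixJ is active.
Activator SibL is present, so *wexR* is transcribed.
So WexR is produced and active.
With repressor NolT bound, *oxaN* is not transcribed.

OFF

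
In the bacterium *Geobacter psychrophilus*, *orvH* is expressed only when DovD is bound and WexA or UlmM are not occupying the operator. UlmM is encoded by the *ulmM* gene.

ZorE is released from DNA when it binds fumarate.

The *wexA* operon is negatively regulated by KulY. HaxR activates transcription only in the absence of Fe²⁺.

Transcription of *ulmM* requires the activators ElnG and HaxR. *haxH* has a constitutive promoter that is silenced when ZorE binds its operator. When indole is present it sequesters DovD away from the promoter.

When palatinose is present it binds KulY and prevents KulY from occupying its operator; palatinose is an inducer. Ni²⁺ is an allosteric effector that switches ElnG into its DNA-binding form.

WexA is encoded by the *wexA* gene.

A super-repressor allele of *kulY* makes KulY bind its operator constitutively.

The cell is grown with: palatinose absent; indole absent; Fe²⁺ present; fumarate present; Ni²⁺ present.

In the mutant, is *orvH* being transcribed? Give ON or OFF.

ON

KulY is constitutively active in this strain.
With repressor KulY bound, *wexA* is not transcribed.
So WexA is not produced.
Ni²⁺ is present, so ElnG is active.
Fe²⁺ is present, so HaxR is inactive.
Required activator HaxR is absent, so *ulmM* is not transcribed.
So UlmM is not produced.
Indole is absent, so DovD is active.
No repressor is bound and DovD is active, so *orvH* is transcribed.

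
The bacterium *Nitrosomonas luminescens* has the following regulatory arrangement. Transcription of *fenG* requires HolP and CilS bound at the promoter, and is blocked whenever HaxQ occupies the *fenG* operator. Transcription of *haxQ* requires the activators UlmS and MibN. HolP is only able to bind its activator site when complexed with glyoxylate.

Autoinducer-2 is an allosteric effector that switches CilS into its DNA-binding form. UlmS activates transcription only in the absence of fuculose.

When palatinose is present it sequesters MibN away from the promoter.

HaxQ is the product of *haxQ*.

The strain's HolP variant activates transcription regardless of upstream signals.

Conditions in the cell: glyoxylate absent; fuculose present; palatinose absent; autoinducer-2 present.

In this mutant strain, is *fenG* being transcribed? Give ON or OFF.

HolP is constitutively active in this strain.
Fuculose is present, so UlmS is inactive.
Palatinose is absent, so MibN is active.
Required activator UlmS is absent, so *haxQ* is not transcribed.
So HaxQ is not produced.
Autoinducer-2 is present, so CilS is active.
No repressor is bound and HolP and CilS are active, so *fenG* is transcribed.

ON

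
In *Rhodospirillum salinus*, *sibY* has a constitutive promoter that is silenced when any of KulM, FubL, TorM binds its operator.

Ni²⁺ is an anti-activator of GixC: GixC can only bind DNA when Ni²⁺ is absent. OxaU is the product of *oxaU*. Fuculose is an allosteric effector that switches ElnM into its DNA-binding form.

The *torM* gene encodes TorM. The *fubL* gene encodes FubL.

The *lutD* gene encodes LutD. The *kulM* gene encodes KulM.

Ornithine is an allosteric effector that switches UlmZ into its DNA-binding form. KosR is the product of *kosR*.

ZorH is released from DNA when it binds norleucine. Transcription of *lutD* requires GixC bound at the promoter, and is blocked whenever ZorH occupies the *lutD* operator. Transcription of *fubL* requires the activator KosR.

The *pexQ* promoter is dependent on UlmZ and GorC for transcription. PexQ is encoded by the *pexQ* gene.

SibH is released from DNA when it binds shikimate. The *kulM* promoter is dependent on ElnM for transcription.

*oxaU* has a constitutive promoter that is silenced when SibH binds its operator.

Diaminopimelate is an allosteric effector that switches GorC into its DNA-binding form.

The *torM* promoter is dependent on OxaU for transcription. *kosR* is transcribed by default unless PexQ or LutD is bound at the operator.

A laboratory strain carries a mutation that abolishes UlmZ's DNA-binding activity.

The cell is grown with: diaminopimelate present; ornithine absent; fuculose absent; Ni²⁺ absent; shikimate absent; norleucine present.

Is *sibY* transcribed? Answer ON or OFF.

ON

Fuculose is absent, so ElnM is inactive.
Required activator ElnM is absent, so *kulM* is not transcribed.
So KulM is not produced.
UlmZ is non-functional in this strain, so it has no effect.
Diaminopimelate is present, so GorC is active.
Required activator UlmZ is absent, so *pexQ* is not transcribed.
So PexQ is not produced.
Ni²⁺ is absent, so GixC is active.
Norleucine is present, so ZorH is inactive.
No repressor is bound and GixC is active, so *lutD* is transcribed.
So LutD is produced and active.
With repressor LutD bound, *kosR* is not transcribed.
So KosR is not produced.
Required activator KosR is absent, so *fubL* is not transcribed.
So FubL is not produced.
Shikimate is absent, so SibH is active.
With repressor SibH bound, *oxaU* is not transcribed.
So OxaU is not produced.
Required activator OxaU is absent, so *torM* is not transcribed.
So TorM is not produced.
With no repressor bound, *sibY* is transcribed.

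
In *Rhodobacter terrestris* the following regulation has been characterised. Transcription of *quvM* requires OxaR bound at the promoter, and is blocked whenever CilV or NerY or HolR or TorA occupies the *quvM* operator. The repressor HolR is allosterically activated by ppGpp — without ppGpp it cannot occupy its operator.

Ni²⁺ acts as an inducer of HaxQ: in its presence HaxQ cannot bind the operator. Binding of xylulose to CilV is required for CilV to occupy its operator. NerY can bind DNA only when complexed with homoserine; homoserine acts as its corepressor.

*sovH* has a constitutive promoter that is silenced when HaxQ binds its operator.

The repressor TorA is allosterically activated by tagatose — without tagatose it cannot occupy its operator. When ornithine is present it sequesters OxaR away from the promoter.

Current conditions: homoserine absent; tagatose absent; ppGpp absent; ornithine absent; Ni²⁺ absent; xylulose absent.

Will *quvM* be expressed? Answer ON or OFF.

ON

Xylulose is absent, so CilV is inactive.
Homoserine is absent, so NerY is inactive.
ppGpp is absent, so HolR is inactive.
Ornithine is absent, so OxaR is active.
Tagatose is absent, so TorA is inactive.
No repressor is bound and OxaR is active, so *quvM* is transcribed.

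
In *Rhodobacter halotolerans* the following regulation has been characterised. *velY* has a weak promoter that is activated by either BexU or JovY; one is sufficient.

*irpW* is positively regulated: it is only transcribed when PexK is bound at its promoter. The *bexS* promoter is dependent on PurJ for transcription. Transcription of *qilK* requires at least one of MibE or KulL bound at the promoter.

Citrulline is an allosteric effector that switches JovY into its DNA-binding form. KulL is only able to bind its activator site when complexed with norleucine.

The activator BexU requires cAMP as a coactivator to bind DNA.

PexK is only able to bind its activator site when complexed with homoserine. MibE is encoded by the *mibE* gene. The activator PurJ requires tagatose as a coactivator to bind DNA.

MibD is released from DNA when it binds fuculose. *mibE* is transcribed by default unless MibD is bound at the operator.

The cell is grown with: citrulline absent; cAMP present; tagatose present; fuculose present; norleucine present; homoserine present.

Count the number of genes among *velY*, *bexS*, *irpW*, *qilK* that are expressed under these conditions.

cAMP is present, so BexU is active.
Citrulline is absent, so JovY is inactive.
Activator BexU is present, so *velY* is transcribed.
→ *velY* is ON.
Tagatose is present, so PurJ is active.
No repressor is bound and PurJ is active, so *bexS* is transcribed.
→ *bexS* is ON.
Homoserine is present, so PexK is active.
No repressor is bound and PexK is active, so *irpW* is transcribed.
→ *irpW* is ON.
Fuculose is present, so MibD is inactive.
With no repressor bound, *mibE* is transcribed.
So MibE is produced and active.
Norleucine is present, so KulL is active.
Activator MibE is present, so *qilK* is transcribed.
→ *qilK* is ON.
4 of the 4 genes are transcribed.

4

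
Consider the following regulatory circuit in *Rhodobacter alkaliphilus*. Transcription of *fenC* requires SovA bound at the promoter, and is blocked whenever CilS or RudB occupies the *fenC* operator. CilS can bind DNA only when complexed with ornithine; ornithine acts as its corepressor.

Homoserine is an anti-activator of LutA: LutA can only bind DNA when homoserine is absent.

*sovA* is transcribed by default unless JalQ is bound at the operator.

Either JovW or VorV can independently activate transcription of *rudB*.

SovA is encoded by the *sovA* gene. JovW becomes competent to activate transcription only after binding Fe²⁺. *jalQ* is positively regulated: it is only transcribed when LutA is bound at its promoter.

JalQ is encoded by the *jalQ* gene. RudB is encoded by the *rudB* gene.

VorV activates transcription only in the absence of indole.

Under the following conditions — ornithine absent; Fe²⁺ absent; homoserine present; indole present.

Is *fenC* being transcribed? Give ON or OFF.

ON

Homoserine is present, so LutA is inactive.
Required activator LutA is absent, so *jalQ* is not transcribed.
So JalQ is not produced.
With no repressor bound, *sovA* is transcribed.
So SovA is produced and active.
Ornithine is absent, so CilS is inactive.
Fe²⁺ is absent, so JovW is inactive.
Indole is present, so VorV is inactive.
No activator is available at the *rudB* promoter, so *rudB* is not transcribed.
So RudB is not produced.
No repressor is bound and SovA is active, so *fenC* is transcribed.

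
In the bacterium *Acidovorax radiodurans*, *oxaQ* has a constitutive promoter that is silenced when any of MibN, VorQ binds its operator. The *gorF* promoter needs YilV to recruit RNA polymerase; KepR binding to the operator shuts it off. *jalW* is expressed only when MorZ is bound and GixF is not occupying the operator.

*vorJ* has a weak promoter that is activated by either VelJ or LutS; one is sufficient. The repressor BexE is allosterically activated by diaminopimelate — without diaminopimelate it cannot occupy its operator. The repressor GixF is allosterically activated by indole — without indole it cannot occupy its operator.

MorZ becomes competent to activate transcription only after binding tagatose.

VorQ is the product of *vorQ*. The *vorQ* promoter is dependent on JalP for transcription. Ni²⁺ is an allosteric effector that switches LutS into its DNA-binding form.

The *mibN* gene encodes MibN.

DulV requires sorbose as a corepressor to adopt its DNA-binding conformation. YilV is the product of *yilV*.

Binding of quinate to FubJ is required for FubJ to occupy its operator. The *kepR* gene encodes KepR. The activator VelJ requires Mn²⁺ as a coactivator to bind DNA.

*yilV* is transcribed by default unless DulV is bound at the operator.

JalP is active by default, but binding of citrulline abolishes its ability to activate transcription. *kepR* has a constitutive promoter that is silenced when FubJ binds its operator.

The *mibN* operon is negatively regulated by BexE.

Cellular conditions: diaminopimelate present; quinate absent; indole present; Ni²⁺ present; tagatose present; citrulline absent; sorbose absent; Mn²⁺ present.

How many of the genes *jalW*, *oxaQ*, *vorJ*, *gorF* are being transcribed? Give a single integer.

Indole is present, so GixF is active.
Tagatose is present, so MorZ is active.
With repressor GixF bound, *jalW* is not transcribed.
→ *jalW* is OFF.
Diaminopimelate is present, so BexE is active.
With repressor BexE bound, *mibN* is not transcribed.
So MibN is not produced.
Citrulline is absent, so JalP is active.
No repressor is bound and JalP is active, so *vorQ* is transcribed.
So VorQ is produced and active.
With repressor VorQ bound, *oxaQ* is not transcribed.
→ *oxaQ* is OFF.
Mn²⁺ is present, so VelJ is active.
Ni²⁺ is present, so LutS is active.
Activator VelJ is present, so *vorJ* is transcribed.
→ *vorJ* is ON.
Sorbose is absent, so DulV is inactive.
With no repressor bound, *yilV* is transcribed.
So YilV is produced and active.
Quinate is absent, so FubJ is inactive.
With no repressor bound, *kepR* is transcribed.
So KepR is produced and active.
With repressor KepR bound, *gorF* is not transcribed.
→ *gorF* is OFF.
1 of the 4 genes is transcribed.

1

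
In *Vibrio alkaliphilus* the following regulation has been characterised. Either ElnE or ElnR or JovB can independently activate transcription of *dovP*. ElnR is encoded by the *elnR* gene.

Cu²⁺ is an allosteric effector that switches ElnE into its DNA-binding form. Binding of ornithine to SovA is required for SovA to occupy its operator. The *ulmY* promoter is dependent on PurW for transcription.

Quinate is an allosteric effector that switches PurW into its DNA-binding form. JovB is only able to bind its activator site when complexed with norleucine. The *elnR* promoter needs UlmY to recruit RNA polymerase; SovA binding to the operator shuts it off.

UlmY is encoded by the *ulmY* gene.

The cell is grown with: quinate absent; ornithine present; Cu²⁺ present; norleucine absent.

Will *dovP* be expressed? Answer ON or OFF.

Cu²⁺ is present, so ElnE is active.
Ornithine is present, so SovA is active.
Quinate is absent, so PurW is inactive.
Required activator PurW is absent, so *ulmY* is not transcribed.
So UlmY is not produced.
With repressor SovA bound, *elnR* is not transcribed.
So ElnR is not produced.
Norleucine is absent, so JovB is inactive.
Activator ElnE is present, so *dovP* is transcribed.

ON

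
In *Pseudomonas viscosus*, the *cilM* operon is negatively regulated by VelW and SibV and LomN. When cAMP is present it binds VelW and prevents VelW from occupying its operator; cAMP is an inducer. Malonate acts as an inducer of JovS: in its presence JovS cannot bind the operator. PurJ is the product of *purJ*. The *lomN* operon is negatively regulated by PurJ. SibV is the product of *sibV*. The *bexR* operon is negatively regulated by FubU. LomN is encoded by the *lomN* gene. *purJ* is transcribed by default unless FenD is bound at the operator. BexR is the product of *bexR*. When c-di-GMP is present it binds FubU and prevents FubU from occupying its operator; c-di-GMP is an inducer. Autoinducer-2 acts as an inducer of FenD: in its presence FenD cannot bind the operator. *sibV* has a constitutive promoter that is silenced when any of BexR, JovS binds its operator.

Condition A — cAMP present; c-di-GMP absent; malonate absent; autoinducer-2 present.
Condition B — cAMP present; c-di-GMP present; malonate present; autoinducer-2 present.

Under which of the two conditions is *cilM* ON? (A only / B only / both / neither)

Condition A:
cAMP is present, so VelW is inactive.
c-di-GMP is absent, so FubU is active.
With repressor FubU bound, *bexR* is not transcribed.
So BexR is not produced.
Malonate is absent, so JovS is active.
With repressor JovS bound, *sibV* is not transcribed.
So SibV is not produced.
Autoinducer-2 is present, so FenD is inactive.
With no repressor bound, *purJ* is transcribed.
So PurJ is produced and active.
With repressor PurJ bound, *lomN* is not transcribed.
So LomN is not produced.
With no repressor bound, *cilM* is transcribed.
→ *cilM* is ON in A.
Condition B:
cAMP is present, so VelW is inactive.
c-di-GMP is present, so FubU is inactive.
With no repressor bound, *bexR* is transcribed.
So BexR is produced and active.
Malonate is present, so JovS is inactive.
With repressor BexR bound, *sibV* is not transcribed.
So SibV is not produced.
Autoinducer-2 is present, so FenD is inactive.
With no repressor bound, *purJ* is transcribed.
So PurJ is produced and active.
With repressor PurJ bound, *lomN* is not transcribed.
So LomN is not produced.
With no repressor bound, *cilM* is transcribed.
→ *cilM* is ON in B.

both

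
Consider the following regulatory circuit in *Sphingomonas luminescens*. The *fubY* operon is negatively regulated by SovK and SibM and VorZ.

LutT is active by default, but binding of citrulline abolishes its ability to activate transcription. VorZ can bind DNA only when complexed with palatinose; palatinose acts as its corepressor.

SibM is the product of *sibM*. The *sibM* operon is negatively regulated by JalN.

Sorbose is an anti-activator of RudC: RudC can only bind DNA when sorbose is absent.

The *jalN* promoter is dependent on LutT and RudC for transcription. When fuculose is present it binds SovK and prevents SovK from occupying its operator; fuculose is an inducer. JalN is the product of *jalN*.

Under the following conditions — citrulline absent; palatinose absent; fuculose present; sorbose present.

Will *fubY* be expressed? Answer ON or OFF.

OFF

Fuculose is present, so SovK is inactive.
Citrulline is absent, so LutT is active.
Sorbose is present, so RudC is inactive.
Required activator RudC is absent, so *jalN* is not transcribed.
So JalN is not produced.
With no repressor bound, *sibM* is transcribed.
So SibM is produced and active.
Palatinose is absent, so VorZ is inactive.
With repressor SibM bound, *fubY* is not transcribed.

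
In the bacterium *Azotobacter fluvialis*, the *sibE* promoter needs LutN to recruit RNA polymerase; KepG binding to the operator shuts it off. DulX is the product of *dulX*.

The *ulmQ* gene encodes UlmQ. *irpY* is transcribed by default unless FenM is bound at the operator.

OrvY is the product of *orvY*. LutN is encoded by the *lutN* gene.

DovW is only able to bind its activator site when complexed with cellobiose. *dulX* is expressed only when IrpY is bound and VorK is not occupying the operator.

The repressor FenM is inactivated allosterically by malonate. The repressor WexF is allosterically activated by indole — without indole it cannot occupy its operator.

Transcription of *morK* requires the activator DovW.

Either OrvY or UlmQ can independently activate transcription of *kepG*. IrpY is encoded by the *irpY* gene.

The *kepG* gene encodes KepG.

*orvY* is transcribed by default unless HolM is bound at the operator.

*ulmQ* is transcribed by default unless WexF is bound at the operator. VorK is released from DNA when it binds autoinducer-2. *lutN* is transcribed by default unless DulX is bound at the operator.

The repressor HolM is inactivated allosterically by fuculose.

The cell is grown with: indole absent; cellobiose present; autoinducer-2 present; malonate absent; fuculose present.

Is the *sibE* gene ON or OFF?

Autoinducer-2 is present, so VorK is inactive.
Malonate is absent, so FenM is active.
With repressor FenM bound, *irpY* is not transcribed.
So IrpY is not produced.
Required activator IrpY is absent, so *dulX* is not transcribed.
So DulX is not produced.
With no repressor bound, *lutN* is transcribed.
So LutN is produced and active.
Fuculose is present, so HolM is inactive.
With no repressor bound, *orvY* is transcribed.
So OrvY is produced and active.
Indole is absent, so WexF is inactive.
With no repressor bound, *ulmQ* is transcribed.
So UlmQ is produced and active.
Activator OrvY is present, so *kepG* is transcribed.
So KepG is produced and active.
With repressor KepG bound, *sibE* is not transcribed.

OFF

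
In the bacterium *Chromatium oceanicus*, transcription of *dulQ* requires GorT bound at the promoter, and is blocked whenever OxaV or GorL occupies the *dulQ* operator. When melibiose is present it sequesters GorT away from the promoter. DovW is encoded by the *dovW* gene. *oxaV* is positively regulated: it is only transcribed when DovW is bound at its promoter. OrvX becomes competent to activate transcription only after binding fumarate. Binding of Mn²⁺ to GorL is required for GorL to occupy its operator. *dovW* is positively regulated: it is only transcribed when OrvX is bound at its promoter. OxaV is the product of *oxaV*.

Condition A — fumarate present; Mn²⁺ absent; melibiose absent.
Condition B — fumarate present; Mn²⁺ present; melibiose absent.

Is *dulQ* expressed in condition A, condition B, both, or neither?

Condition A:
Fumarate is present, so OrvX is active.
No repressor is bound and OrvX is active, so *dovW* is transcribed.
So DovW is produced and active.
No repressor is bound and DovW is active, so *oxaV* is transcribed.
So OxaV is produced and active.
Mn²⁺ is absent, so GorL is inactive.
Melibiose is absent, so GorT is active.
With repressor OxaV bound, *dulQ* is not transcribed.
→ *dulQ* is OFF in A.
Condition B:
Fumarate is present, so OrvX is active.
No repressor is bound and OrvX is active, so *dovW* is transcribed.
So DovW is produced and active.
No repressor is bound and DovW is active, so *oxaV* is transcribed.
So OxaV is produced and active.
Mn²⁺ is present, so GorL is active.
Melibiose is absent, so GorT is active.
With repressor OxaV bound, *dulQ* is not transcribed.
→ *dulQ* is OFF in B.

neither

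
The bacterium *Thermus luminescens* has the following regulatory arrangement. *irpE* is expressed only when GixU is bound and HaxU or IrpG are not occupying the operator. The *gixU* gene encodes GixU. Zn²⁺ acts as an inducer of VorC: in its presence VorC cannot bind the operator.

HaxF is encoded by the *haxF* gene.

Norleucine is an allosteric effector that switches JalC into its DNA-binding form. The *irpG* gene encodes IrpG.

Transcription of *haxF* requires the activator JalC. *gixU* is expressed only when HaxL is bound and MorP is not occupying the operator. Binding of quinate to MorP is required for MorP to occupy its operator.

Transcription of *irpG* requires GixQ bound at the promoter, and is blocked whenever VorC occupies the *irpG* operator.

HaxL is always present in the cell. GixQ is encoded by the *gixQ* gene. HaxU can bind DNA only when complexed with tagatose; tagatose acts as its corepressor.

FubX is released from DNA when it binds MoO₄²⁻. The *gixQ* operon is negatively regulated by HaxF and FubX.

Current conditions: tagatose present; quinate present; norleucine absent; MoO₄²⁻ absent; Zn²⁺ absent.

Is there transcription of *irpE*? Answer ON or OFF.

Tagatose is present, so HaxU is active.
Zn²⁺ is absent, so VorC is active.
Norleucine is absent, so JalC is inactive.
Required activator JalC is absent, so *haxF* is not transcribed.
So HaxF is not produced.
MoO₄²⁻ is absent, so FubX is active.
With repressor FubX bound, *gixQ* is not transcribed.
So GixQ is not produced.
With repressor VorC bound, *irpG* is not transcribed.
So IrpG is not produced.
Quinate is present, so MorP is active.
HaxL is produced constitutively and is active.
With repressor MorP bound, *gixU* is not transcribed.
So GixU is not produced.
With repressor HaxU bound, *irpE* is not transcribed.

OFF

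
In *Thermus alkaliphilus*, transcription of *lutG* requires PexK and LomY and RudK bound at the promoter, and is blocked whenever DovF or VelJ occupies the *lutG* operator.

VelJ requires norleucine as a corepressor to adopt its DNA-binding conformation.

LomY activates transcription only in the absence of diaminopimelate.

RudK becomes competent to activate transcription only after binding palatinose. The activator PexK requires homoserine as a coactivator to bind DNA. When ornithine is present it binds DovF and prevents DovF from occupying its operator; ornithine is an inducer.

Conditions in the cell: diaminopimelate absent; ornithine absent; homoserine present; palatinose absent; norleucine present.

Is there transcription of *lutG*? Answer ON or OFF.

OFF

Ornithine is absent, so DovF is active.
Norleucine is present, so VelJ is active.
Homoserine is present, so PexK is active.
Diaminopimelate is absent, so LomY is active.
Palatinose is absent, so RudK is inactive.
With repressor DovF bound, *lutG* is not transcribed.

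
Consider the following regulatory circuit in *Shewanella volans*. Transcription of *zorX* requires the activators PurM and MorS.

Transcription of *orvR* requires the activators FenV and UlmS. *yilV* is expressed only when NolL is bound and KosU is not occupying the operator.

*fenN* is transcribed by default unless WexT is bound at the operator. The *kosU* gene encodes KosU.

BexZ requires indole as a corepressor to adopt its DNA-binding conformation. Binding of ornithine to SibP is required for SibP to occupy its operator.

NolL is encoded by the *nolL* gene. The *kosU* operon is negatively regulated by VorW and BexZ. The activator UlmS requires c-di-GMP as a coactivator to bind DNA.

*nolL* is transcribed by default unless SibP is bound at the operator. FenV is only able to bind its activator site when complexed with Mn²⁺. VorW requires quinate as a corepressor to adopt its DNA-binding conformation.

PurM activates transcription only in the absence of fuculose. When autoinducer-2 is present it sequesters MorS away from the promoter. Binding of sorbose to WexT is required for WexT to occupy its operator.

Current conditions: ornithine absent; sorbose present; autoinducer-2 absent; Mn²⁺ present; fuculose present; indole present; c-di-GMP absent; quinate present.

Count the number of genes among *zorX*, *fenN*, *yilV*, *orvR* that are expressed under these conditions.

Fuculose is present, so PurM is inactive.
Autoinducer-2 is absent, so MorS is active.
Required activator PurM is absent, so *zorX* is not transcribed.
→ *zorX* is OFF.
Sorbose is present, so WexT is active.
With repressor WexT bound, *fenN* is not transcribed.
→ *fenN* is OFF.
Quinate is present, so VorW is active.
Indole is present, so BexZ is active.
With repressor VorW bound, *kosU* is not transcribed.
So KosU is not produced.
Ornithine is absent, so SibP is inactive.
With no repressor bound, *nolL* is transcribed.
So NolL is produced and active.
No repressor is bound and NolL is active, so *yilV* is transcribed.
→ *yilV* is ON.
Mn²⁺ is present, so FenV is active.
c-di-GMP is absent, so UlmS is inactive.
Required activator UlmS is absent, so *orvR* is not transcribed.
→ *orvR* is OFF.
1 of the 4 genes is transcribed.

1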